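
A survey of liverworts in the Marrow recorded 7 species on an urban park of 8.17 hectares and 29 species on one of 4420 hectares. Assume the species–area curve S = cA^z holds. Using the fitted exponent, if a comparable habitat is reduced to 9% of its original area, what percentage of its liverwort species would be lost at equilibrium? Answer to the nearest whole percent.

z = ln(29/7) / ln(4420/8.17) = 1.4214 / 6.2934 = 0.2259
S_new/S_old = (A_new/A_old)^z = 0.09^0.2259 = exp(0.2259 × -2.4079) = 0.5805
Fraction lost = 1 − 0.5805 = 0.4195

42%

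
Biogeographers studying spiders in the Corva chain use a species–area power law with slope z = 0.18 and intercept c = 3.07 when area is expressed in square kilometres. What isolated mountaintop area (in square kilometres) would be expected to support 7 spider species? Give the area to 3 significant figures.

97.4 square kilometres

7 = 3.07 × A^0.18  ⇒  A^0.18 = 7/3.07 = 2.28
ln A = ln(2.28) / 0.18 = 0.8242 / 0.18 = 4.5791
A = e^4.5791 ≈ 97.42 square kilometres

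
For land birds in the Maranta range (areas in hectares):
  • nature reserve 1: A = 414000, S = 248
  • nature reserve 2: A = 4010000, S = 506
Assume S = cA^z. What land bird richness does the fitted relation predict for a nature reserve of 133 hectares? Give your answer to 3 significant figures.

z = ln(506/248) / ln(4010000/414000) = 0.7131 / 2.2707 = 0.3141
c = 248 / 414000^0.3141 = 248 / 58.08 = 4.27
S₃ = 4.27 × 133^0.3141 = 4.27 × 4.645 ≈ 19.83

19.8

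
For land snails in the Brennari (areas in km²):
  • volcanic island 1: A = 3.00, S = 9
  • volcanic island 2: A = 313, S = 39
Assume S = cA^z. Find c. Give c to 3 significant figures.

z = ln(S₂/S₁) / ln(A₂/A₁) = ln(39/9) / ln(313/3) = 1.4663 / 4.6476 = 0.3155
c = S₁ / A₁^z = 9 / 3^0.3155 = 9 / 1.414 = 6.364

6.36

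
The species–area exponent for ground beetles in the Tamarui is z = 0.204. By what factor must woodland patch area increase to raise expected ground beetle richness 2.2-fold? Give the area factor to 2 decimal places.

47.70

(A₂/A₁)^0.204 = 2.2, so A₂/A₁ = 2.2^(1/0.204) = 2.2^4.902
ln(A₂/A₁) = ln 2.2 / 0.204 = 0.7885 / 0.204 = 3.8650
A₂/A₁ = e^3.8650 ≈ 47.7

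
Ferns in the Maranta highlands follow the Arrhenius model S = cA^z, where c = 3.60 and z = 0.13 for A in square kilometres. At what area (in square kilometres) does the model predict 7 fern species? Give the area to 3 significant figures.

167 square kilometres

7 = 3.6 × A^0.13  ⇒  A^0.13 = 7/3.6 = 1.944
ln A = ln(1.944) / 0.13 = 0.6650 / 0.13 = 5.1152
A = e^5.1152 ≈ 166.5 square kilometres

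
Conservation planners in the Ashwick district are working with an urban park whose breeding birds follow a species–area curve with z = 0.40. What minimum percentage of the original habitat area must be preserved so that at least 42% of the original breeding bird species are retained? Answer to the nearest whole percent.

Need (A_new/A_old)^0.4 = 0.42, so A_new/A_old = 0.42^(1/0.4) = 0.42^2.5
ln(A_new/A_old) = ln 0.42 / 0.4 = -0.8675 / 0.4 = -2.1688
A_new/A_old = e^-2.1688 ≈ 0.1143

11%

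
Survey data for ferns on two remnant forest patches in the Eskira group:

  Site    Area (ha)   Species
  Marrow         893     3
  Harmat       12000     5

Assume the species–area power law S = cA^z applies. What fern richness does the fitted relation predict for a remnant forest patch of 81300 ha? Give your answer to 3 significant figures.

z = ln(5/3) / ln(12000/893) = 0.5108 / 2.5981 = 0.1966
c = 3 / 893^0.1966 = 3 / 3.804 = 0.7887
S₃ = 0.7887 × 81300^0.1966 = 0.7887 × 9.234 ≈ 7.284

7.28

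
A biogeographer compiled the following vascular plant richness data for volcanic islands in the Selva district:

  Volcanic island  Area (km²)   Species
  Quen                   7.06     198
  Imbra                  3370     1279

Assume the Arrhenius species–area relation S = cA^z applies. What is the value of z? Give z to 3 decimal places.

0.302

Taking logs: ln S = ln c + z ln A, so z = (ln S₂ − ln S₁)/(ln A₂ − ln A₁).
z = ln(1279/198) / ln(3370/7.06) = ln(6.46) / ln(477.3) = 1.8656 / 6.1682 = 0.3024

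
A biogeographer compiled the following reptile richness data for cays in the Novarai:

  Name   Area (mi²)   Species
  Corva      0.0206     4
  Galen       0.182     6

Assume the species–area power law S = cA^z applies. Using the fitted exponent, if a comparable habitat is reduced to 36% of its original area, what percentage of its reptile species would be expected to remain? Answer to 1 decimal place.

82.7%

z = ln(6/4) / ln(0.182/0.0206) = 0.4055 / 2.1787 = 0.1861
S_new/S_old = (A_new/A_old)^z = 0.36^0.1861 = exp(0.1861 × -1.0217) = 0.8268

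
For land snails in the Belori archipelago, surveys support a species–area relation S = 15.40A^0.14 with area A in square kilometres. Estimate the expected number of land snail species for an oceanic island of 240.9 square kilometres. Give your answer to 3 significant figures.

S = 15.4 × 240.9^0.14
ln S = ln 15.4 + 0.14 × ln 240.9 = 2.7344 + 0.14 × 5.4844 = 3.5022
S = e^3.5022 ≈ 33.19

33.2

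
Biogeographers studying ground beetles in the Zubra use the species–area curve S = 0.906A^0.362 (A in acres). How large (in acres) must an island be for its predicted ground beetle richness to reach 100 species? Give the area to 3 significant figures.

440000 acres

100 = 0.906 × A^0.362  ⇒  A^0.362 = 100/0.906 = 110.4
ln A = ln(110.4) / 0.362 = 4.7039 / 0.362 = 12.9942
A = e^12.9942 ≈ 439838 acres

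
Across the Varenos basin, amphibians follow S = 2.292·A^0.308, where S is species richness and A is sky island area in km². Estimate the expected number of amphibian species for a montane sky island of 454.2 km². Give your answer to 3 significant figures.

15.1

S = 2.292 × 454.2^0.308 = 2.292 × 6.583 ≈ 15.09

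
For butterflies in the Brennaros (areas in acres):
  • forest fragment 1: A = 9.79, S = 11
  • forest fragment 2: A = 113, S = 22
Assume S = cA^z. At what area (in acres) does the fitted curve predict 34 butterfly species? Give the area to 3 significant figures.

z = ln(22/11) / ln(113/9.79) = 0.6931 / 2.4460 = 0.2834
c = 11 / 9.79^0.2834 = 11 / 1.909 = 5.763
A = (34/5.763)^(1/0.2834) ⇒ ln A = ln(5.9)/0.2834 = 6.2636
A = e^6.2636 ≈ 525.1 acres

525 acres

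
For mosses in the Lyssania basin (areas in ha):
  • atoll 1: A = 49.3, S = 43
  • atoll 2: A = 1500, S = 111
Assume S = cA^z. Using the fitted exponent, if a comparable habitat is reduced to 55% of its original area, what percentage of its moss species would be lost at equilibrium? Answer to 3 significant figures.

15.3%

z = ln(111/43) / ln(1500/49.3) = 0.9483 / 3.4153 = 0.2777
S_new/S_old = (A_new/A_old)^z = 0.55^0.2777 = exp(0.2777 × -0.5978) = 0.847
Fraction lost = 1 − 0.847 = 0.153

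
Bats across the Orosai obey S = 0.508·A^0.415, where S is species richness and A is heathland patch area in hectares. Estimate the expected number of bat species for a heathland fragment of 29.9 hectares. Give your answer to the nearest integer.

2

S = 0.508 × 29.9^0.415
ln S = ln 0.508 + 0.415 × ln 29.9 = -0.6773 + 0.415 × 3.3979 = 0.7328
S = e^0.7328 ≈ 2.081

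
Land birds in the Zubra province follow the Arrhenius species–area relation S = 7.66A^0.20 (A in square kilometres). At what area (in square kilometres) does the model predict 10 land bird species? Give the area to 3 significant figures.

3.79 square kilometres

10 = 7.66 × A^0.2  ⇒  A^0.2 = 10/7.66 = 1.305
ln A = ln(1.305) / 0.2 = 0.2666 / 0.2 = 1.3329
A = e^1.3329 ≈ 3.792 square kilometres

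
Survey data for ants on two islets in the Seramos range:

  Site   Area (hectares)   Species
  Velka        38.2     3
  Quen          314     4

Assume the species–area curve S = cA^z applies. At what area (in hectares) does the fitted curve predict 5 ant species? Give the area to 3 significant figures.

1610 hectares

z = ln(4/3) / ln(314/38.2) = 0.2877 / 2.1066 = 0.1366
c = 3 / 38.2^0.1366 = 3 / 1.645 = 1.824
A = (5/1.824)^(1/0.1366) ⇒ ln A = ln(2.741)/0.1366 = 7.3834
A = e^7.3834 ≈ 1609 hectares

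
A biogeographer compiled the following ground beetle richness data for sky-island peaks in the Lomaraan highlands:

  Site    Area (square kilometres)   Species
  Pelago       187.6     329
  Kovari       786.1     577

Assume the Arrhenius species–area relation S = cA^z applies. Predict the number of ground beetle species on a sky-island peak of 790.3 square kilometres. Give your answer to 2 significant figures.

z = ln(577/329) / ln(786.1/187.6) = 0.5618 / 1.4328 = 0.3921
c = 329 / 187.6^0.3921 = 329 / 7.786 = 42.25
S₃ = 42.25 × 790.3^0.3921 = 42.25 × 13.68 ≈ 578.2

580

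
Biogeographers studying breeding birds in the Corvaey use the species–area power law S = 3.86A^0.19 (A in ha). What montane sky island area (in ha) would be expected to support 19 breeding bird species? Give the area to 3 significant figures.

19 = 3.86 × A^0.19  ⇒  A^0.19 = 19/3.86 = 4.922
ln A = ln(4.922) / 0.19 = 1.5938 / 0.19 = 8.3883
A = e^8.3883 ≈ 4395 ha

4400 ha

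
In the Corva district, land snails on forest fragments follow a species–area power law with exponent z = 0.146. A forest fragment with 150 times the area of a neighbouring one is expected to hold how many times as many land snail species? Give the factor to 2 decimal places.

S₂/S₁ = (A₂/A₁)^z = 150^0.146
ln(S₂/S₁) = 0.146 × ln 150 = 0.146 × 5.0106 = 0.7316
S₂/S₁ = e^0.7316 ≈ 2.078

2.08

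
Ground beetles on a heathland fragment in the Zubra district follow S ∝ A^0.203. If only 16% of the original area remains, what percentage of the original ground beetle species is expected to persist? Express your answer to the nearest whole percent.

S_new/S_old = (A_new/A_old)^z = 0.16^0.203
= exp(0.203 × ln 0.16) = exp(0.203 × -1.8326) = exp(-0.3720) ≈ 0.6893

69%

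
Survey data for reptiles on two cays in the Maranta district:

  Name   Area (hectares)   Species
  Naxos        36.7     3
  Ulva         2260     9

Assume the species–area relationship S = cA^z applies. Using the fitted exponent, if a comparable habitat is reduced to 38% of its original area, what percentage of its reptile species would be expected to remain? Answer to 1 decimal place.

z = ln(9/3) / ln(2260/36.7) = 1.0986 / 4.1203 = 0.2666
S_new/S_old = (A_new/A_old)^z = 0.38^0.2666 = exp(0.2666 × -0.9676) = 0.7726

77.3%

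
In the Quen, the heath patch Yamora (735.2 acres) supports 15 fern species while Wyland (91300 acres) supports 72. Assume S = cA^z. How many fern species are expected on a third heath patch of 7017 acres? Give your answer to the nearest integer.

31

z = ln(72/15) / ln(91300/735.2) = 1.5686 / 4.8218 = 0.3253
c = 15 / 735.2^0.3253 = 15 / 8.56 = 1.752
S₃ = 1.752 × 7017^0.3253 = 1.752 × 17.83 ≈ 31.25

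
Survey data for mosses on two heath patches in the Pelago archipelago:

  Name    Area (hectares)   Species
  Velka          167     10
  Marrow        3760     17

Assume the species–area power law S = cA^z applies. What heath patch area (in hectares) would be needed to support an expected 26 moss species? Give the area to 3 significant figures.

45500 hectares

z = ln(17/10) / ln(3760/167) = 0.5306 / 3.1142 = 0.1704
c = 10 / 167^0.1704 = 10 / 2.392 = 4.181
A = (26/4.181)^(1/0.1704) ⇒ ln A = ln(6.219)/0.1704 = 10.7258
A = e^10.7258 ≈ 45513 hectares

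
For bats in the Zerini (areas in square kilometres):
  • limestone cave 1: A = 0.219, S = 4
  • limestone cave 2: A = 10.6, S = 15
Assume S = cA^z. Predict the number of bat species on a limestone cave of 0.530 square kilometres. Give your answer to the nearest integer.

5

z = ln(15/4) / ln(10.6/0.219) = 1.3218 / 3.8795 = 0.3407
c = 4 / 0.219^0.3407 = 4 / 0.5961 = 6.711
S₃ = 6.711 × 0.53^0.3407 = 6.711 × 0.8055 ≈ 5.405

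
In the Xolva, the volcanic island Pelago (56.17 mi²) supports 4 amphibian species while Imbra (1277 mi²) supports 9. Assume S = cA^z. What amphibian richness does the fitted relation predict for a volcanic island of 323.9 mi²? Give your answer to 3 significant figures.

6.30

z = ln(9/4) / ln(1277/56.17) = 0.8109 / 3.1239 = 0.2596
c = 4 / 56.17^0.2596 = 4 / 2.845 = 1.406
S₃ = 1.406 × 323.9^0.2596 = 1.406 × 4.484 ≈ 6.304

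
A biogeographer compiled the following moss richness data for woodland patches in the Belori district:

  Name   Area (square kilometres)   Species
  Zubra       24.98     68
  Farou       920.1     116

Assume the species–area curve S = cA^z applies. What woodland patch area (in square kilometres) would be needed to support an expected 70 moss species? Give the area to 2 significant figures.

z = ln(116/68) / ln(920.1/24.98) = 0.5341 / 3.6064 = 0.1481
c = 68 / 24.98^0.1481 = 68 / 1.611 = 42.22
A = (70/42.22)^(1/0.1481) ⇒ ln A = ln(1.658)/0.1481 = 3.4138
A = e^3.4138 ≈ 30.38 square kilometres

30 square kilometres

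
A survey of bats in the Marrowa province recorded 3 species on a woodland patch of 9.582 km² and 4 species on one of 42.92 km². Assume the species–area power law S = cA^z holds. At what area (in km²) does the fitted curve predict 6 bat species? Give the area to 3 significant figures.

355 km²

z = ln(4/3) / ln(42.92/9.582) = 0.2877 / 1.4995 = 0.1919
c = 3 / 9.582^0.1919 = 3 / 1.543 = 1.945
A = (6/1.945)^(1/0.1919) ⇒ ln A = ln(3.086)/0.1919 = 5.8727
A = e^5.8727 ≈ 355.2 km²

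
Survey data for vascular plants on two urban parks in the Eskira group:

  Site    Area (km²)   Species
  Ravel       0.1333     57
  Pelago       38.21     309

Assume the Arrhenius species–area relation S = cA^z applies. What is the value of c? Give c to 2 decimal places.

104.07

z = ln(S₂/S₁) / ln(A₂/A₁) = ln(309/57) / ln(38.21/0.1333) = 1.6903 / 5.6583 = 0.2987
c = S₁ / A₁^z = 57 / 0.1333^0.2987 = 57 / 0.5477 = 104.1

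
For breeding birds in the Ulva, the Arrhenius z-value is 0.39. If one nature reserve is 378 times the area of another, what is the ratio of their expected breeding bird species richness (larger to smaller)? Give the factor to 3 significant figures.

10.1

S₂/S₁ = (A₂/A₁)^z = 378^0.39
ln(S₂/S₁) = 0.39 × ln 378 = 0.39 × 5.9349 = 2.3146
S₂/S₁ = e^2.3146 ≈ 10.12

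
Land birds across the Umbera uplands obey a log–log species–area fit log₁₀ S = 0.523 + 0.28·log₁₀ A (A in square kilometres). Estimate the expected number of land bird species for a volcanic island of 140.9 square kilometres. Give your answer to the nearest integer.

S = 3.334 × 140.9^0.28 = 3.334 × 3.997 ≈ 13.33

13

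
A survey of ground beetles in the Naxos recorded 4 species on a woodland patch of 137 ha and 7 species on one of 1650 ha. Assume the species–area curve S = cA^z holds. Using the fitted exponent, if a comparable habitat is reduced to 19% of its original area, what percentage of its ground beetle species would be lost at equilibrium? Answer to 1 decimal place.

z = ln(7/4) / ln(1650/137) = 0.5596 / 2.4885 = 0.2249
S_new/S_old = (A_new/A_old)^z = 0.19^0.2249 = exp(0.2249 × -1.6607) = 0.6883
Fraction lost = 1 − 0.6883 = 0.3117

31.2%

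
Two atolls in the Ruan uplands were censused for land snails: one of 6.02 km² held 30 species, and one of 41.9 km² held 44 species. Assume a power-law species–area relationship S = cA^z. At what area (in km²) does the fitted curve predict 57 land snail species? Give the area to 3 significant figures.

156 km²

z = ln(44/30) / ln(41.9/6.02) = 0.3830 / 1.9402 = 0.1974
c = 30 / 6.02^0.1974 = 30 / 1.425 = 21.05
A = (57/21.05)^(1/0.1974) ⇒ ln A = ln(2.708)/0.1974 = 5.0467
A = e^5.0467 ≈ 155.5 km²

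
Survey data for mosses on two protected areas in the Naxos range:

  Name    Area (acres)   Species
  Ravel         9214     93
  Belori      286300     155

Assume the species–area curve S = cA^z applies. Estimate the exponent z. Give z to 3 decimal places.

Taking logs: ln S = ln c + z ln A, so z = (ln S₂ − ln S₁)/(ln A₂ − ln A₁).
z = ln(155/93) / ln(286300/9214) = ln(1.667) / ln(31.07) = 0.5108 / 3.4363 = 0.1487

0.149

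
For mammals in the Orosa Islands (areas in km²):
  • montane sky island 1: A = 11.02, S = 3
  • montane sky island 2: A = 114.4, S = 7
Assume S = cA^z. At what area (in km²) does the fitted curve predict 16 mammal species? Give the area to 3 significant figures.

z = ln(7/3) / ln(114.4/11.02) = 0.8473 / 2.3400 = 0.3621
c = 3 / 11.02^0.3621 = 3 / 2.384 = 1.258
A = (16/1.258)^(1/0.3621) ⇒ ln A = ln(12.72)/0.3621 = 7.0227
A = e^7.0227 ≈ 1122 km²

1120 km²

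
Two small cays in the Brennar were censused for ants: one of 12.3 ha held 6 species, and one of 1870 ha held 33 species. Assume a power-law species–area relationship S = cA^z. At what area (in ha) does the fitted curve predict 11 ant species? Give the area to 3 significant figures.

73.4 ha

z = ln(33/6) / ln(1870/12.3) = 1.7047 / 5.0241 = 0.3393
c = 6 / 12.3^0.3393 = 6 / 2.343 = 2.561
A = (11/2.561)^(1/0.3393) ⇒ ln A = ln(4.296)/0.3393 = 4.2960
A = e^4.2960 ≈ 73.4 ha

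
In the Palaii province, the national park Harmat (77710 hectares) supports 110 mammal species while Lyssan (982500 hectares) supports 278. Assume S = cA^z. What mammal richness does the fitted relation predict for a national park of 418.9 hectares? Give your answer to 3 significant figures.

16.3

z = ln(278/110) / ln(982500/77710) = 0.9271 / 2.5371 = 0.3654
c = 110 / 77710^0.3654 = 110 / 61.25 = 1.796
S₃ = 1.796 × 418.9^0.3654 = 1.796 × 9.082 ≈ 16.31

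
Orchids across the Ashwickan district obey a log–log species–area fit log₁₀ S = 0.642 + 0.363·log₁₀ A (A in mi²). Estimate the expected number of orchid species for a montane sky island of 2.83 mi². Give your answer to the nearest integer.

6

S = 4.385 × 2.83^0.363
ln S = ln 4.385 + 0.363 × ln 2.83 = 1.4783 + 0.363 × 1.0403 = 1.8559
S = e^1.8559 ≈ 6.397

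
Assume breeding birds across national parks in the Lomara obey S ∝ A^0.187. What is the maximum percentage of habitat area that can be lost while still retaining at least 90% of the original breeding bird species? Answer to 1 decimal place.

Need (A_new/A_old)^0.187 = 0.9, so A_new/A_old = 0.9^(1/0.187) = 0.9^5.348
ln(A_new/A_old) = ln 0.9 / 0.187 = -0.1054 / 0.187 = -0.5634
A_new/A_old = e^-0.5634 ≈ 0.5693
Fraction that can be lost = 1 − 0.5693 = 0.4307

43.1%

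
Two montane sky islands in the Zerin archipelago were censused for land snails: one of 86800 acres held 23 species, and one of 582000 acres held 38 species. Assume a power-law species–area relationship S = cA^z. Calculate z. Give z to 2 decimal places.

Taking logs: ln S = ln c + z ln A, so z = (ln S₂ − ln S₁)/(ln A₂ − ln A₁).
z = ln(38/23) / ln(582000/86800) = ln(1.652) / ln(6.705) = 0.5021 / 1.9029 = 0.2639

0.26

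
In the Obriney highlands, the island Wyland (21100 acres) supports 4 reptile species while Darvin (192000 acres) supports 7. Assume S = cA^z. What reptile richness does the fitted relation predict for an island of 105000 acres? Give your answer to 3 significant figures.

6.01

z = ln(7/4) / ln(192000/21100) = 0.5596 / 2.2082 = 0.2534
c = 4 / 21100^0.2534 = 4 / 12.47 = 0.3208
S₃ = 0.3208 × 105000^0.2534 = 0.3208 × 18.73 ≈ 6.007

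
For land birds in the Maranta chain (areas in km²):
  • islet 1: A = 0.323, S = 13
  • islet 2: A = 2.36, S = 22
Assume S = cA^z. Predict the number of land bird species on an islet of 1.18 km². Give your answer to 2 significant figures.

z = ln(22/13) / ln(2.36/0.323) = 0.5261 / 1.9888 = 0.2645
c = 13 / 0.323^0.2645 = 13 / 0.7416 = 17.53
S₃ = 17.53 × 1.18^0.2645 = 17.53 × 1.045 ≈ 18.31

18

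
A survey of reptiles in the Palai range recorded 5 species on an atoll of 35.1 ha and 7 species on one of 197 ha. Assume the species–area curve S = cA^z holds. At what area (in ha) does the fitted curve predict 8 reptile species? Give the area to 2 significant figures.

390 ha

z = ln(7/5) / ln(197/35.1) = 0.3365 / 1.7250 = 0.1951
c = 5 / 35.1^0.1951 = 5 / 2.002 = 2.498
A = (8/2.498)^(1/0.1951) ⇒ ln A = ln(3.203)/0.1951 = 5.9678
A = e^5.9678 ≈ 390.6 ha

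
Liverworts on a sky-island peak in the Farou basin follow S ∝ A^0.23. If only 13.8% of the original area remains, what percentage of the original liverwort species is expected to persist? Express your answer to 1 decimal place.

63.4%

S_new/S_old = (A_new/A_old)^z = 0.138^0.23
= exp(0.23 × ln 0.138) = exp(0.23 × -1.9805) = exp(-0.4555) ≈ 0.6341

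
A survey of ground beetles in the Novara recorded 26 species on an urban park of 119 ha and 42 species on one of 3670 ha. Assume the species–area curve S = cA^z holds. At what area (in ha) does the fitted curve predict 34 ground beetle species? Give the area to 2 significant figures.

810 ha

z = ln(42/26) / ln(3670/119) = 0.4796 / 3.4288 = 0.1399
c = 26 / 119^0.1399 = 26 / 1.951 = 13.33
A = (34/13.33)^(1/0.1399) ⇒ ln A = ln(2.552)/0.1399 = 6.6971
A = e^6.6971 ≈ 810.1 ha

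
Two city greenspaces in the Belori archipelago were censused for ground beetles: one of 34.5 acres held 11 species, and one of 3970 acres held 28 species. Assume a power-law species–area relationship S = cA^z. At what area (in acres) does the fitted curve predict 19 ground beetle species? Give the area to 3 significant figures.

z = ln(28/11) / ln(3970/34.5) = 0.9343 / 4.7456 = 0.1969
c = 11 / 34.5^0.1969 = 11 / 2.008 = 5.478
A = (19/5.478)^(1/0.1969) ⇒ ln A = ln(3.468)/0.1969 = 6.3170
A = e^6.3170 ≈ 553.9 acres

554 acres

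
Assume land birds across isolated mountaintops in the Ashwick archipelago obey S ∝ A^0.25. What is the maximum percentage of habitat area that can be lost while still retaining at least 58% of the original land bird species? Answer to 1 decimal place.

Need (A_new/A_old)^0.25 = 0.58, so A_new/A_old = 0.58^(1/0.25) = 0.58^4
ln(A_new/A_old) = ln 0.58 / 0.25 = -0.5447 / 0.25 = -2.1789
A_new/A_old = e^-2.1789 ≈ 0.1132
Fraction that can be lost = 1 − 0.1132 = 0.8868

88.7%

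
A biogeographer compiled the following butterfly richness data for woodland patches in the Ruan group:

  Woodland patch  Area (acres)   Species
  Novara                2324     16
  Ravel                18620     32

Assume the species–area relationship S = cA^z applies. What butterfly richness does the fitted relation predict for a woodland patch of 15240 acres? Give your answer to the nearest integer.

30

z = ln(32/16) / ln(18620/2324) = 0.6931 / 2.0809 = 0.3331
c = 16 / 2324^0.3331 = 16 / 13.22 = 1.21
S₃ = 1.21 × 15240^0.3331 = 1.21 × 24.74 ≈ 29.93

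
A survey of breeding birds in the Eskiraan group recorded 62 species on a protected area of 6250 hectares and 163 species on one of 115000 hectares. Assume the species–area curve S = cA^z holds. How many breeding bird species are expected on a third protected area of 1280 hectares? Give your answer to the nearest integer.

z = ln(163/62) / ln(115000/6250) = 0.9666 / 2.9124 = 0.3319
c = 62 / 6250^0.3319 = 62 / 18.19 = 3.408
S₃ = 3.408 × 1280^0.3319 = 3.408 × 10.75 ≈ 36.63

37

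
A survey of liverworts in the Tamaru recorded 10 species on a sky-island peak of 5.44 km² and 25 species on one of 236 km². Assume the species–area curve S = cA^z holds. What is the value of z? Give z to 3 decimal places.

0.243

Taking logs: ln S = ln c + z ln A, so z = (ln S₂ − ln S₁)/(ln A₂ − ln A₁).
z = ln(25/10) / ln(236/5.44) = ln(2.5) / ln(43.38) = 0.9163 / 3.7701 = 0.2430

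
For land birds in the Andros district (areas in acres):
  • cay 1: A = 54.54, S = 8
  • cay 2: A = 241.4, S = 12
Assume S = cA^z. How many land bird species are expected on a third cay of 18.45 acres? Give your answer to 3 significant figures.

5.95

z = ln(12/8) / ln(241.4/54.54) = 0.4055 / 1.4875 = 0.2726
c = 8 / 54.54^0.2726 = 8 / 2.974 = 2.69
S₃ = 2.69 × 18.45^0.2726 = 2.69 × 2.214 ≈ 5.954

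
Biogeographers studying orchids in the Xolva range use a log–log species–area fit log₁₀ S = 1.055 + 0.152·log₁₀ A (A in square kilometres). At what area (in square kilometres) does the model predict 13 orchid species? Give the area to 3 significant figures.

13 = 11.35 × A^0.152  ⇒  A^0.152 = 13/11.35 = 1.145
ln A = ln(1.145) / 0.152 = 0.1357 / 0.152 = 0.8929
A = e^0.8929 ≈ 2.442 square kilometres

2.44 square kilometres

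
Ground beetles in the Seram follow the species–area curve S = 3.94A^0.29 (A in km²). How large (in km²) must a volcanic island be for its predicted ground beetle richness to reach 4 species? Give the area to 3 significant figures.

1.05 km²

4 = 3.94 × A^0.29  ⇒  A^0.29 = 4/3.94 = 1.015
ln A = ln(1.015) / 0.29 = 0.0151 / 0.29 = 0.0521
A = e^0.0521 ≈ 1.053 km²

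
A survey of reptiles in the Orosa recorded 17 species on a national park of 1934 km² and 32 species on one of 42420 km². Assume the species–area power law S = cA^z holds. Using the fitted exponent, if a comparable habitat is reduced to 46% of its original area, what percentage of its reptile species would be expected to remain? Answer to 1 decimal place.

85.3%

z = ln(32/17) / ln(42420/1934) = 0.6325 / 3.0880 = 0.2048
S_new/S_old = (A_new/A_old)^z = 0.46^0.2048 = exp(0.2048 × -0.7765) = 0.8529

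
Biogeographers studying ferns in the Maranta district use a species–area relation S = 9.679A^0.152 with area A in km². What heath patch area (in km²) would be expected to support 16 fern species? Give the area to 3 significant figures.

27.3 km²

16 = 9.679 × A^0.152  ⇒  A^0.152 = 16/9.679 = 1.653
ln A = ln(1.653) / 0.152 = 0.5026 / 0.152 = 3.3068
A = e^3.3068 ≈ 27.3 km²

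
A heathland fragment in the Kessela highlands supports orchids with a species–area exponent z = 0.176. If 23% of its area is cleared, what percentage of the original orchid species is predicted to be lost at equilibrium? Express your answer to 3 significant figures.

4.50%

S_new/S_old = (A_new/A_old)^z = 0.77^0.176
= exp(0.176 × ln 0.77) = exp(0.176 × -0.2614) = exp(-0.0460) ≈ 0.955
Fraction lost = 1 − 0.955 = 0.04496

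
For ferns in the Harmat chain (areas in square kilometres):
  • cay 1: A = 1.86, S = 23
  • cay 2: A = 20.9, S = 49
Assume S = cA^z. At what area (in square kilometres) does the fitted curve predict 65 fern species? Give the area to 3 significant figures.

51.6 square kilometres

z = ln(49/23) / ln(20.9/1.86) = 0.7563 / 2.4192 = 0.3126
c = 23 / 1.86^0.3126 = 23 / 1.214 = 18.94
A = (65/18.94)^(1/0.3126) ⇒ ln A = ln(3.431)/0.3126 = 3.9436
A = e^3.9436 ≈ 51.6 square kilometres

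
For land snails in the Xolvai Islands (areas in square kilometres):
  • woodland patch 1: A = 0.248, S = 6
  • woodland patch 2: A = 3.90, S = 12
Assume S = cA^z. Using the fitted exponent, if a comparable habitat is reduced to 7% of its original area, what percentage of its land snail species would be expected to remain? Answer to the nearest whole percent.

51%

z = ln(12/6) / ln(3.9/0.248) = 0.6931 / 2.7553 = 0.2516
S_new/S_old = (A_new/A_old)^z = 0.07^0.2516 = exp(0.2516 × -2.6593) = 0.5122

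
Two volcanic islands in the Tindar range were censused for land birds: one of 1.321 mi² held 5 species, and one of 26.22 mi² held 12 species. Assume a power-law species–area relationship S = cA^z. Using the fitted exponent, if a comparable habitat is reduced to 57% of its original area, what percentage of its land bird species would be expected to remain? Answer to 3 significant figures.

84.8%

z = ln(12/5) / ln(26.22/1.321) = 0.8755 / 2.9881 = 0.2930
S_new/S_old = (A_new/A_old)^z = 0.57^0.2930 = exp(0.2930 × -0.5621) = 0.8482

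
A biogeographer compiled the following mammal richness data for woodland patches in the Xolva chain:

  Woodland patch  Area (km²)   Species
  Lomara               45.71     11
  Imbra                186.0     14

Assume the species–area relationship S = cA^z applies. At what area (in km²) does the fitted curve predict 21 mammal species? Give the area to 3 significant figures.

1970 km²

z = ln(14/11) / ln(186/45.71) = 0.2412 / 1.4034 = 0.1718
c = 11 / 45.71^0.1718 = 11 / 1.929 = 5.703
A = (21/5.703)^(1/0.1718) ⇒ ln A = ln(3.682)/0.1718 = 7.5853
A = e^7.5853 ≈ 1969 km²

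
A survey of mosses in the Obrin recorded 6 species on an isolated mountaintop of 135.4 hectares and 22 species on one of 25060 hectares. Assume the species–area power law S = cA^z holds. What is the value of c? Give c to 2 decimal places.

1.77

z = ln(S₂/S₁) / ln(A₂/A₁) = ln(22/6) / ln(25060/135.4) = 1.2993 / 5.2208 = 0.2489
c = S₁ / A₁^z = 6 / 135.4^0.2489 = 6 / 3.392 = 1.769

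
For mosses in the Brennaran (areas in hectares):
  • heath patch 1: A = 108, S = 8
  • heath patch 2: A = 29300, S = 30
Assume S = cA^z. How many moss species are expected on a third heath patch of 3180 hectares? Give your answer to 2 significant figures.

z = ln(30/8) / ln(29300/108) = 1.3218 / 5.6032 = 0.2359
c = 8 / 108^0.2359 = 8 / 3.018 = 2.651
S₃ = 2.651 × 3180^0.2359 = 2.651 × 6.702 ≈ 17.77

18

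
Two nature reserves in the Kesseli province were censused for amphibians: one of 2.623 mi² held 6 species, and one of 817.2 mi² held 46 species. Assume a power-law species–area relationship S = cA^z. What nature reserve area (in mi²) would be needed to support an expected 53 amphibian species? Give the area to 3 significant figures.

z = ln(46/6) / ln(817.2/2.623) = 2.0369 / 5.7416 = 0.3548
c = 6 / 2.623^0.3548 = 6 / 1.408 = 4.262
A = (53/4.262)^(1/0.3548) ⇒ ln A = ln(12.44)/0.3548 = 7.1052
A = e^7.1052 ≈ 1218 mi²

1220 mi²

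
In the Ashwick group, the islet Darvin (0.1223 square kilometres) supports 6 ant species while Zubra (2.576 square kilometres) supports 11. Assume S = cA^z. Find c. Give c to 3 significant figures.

9.11

z = ln(S₂/S₁) / ln(A₂/A₁) = ln(11/6) / ln(2.576/0.1223) = 0.6061 / 3.0475 = 0.1989
c = S₁ / A₁^z = 6 / 0.1223^0.1989 = 6 / 0.6584 = 9.113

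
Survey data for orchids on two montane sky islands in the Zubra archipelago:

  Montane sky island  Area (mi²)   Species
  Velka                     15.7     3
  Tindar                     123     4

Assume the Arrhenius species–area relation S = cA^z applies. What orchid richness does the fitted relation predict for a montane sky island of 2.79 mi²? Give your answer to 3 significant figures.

2.36

z = ln(4/3) / ln(123/15.7) = 0.2877 / 2.0585 = 0.1398
c = 3 / 15.7^0.1398 = 3 / 1.469 = 2.042
S₃ = 2.042 × 2.79^0.1398 = 2.042 × 1.154 ≈ 2.356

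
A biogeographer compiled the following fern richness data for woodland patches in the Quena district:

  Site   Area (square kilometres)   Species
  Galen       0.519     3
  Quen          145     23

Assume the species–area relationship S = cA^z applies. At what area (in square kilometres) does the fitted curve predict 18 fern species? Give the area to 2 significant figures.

74 square kilometres

z = ln(23/3) / ln(145/0.519) = 2.0369 / 5.6326 = 0.3616
c = 3 / 0.519^0.3616 = 3 / 0.7889 = 3.803
A = (18/3.803)^(1/0.3616) ⇒ ln A = ln(4.733)/0.3616 = 4.2989
A = e^4.2989 ≈ 73.62 square kilometres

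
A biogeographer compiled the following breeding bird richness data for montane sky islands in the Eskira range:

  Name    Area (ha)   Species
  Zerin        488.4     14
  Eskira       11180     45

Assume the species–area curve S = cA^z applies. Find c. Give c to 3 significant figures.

z = ln(S₂/S₁) / ln(A₂/A₁) = ln(45/14) / ln(11180/488.4) = 1.1676 / 3.1307 = 0.3729
c = S₁ / A₁^z = 14 / 488.4^0.3729 = 14 / 10.06 = 1.391

1.39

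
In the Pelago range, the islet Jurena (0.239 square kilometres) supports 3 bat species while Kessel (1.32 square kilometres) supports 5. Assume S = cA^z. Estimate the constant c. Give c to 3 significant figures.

z = ln(S₂/S₁) / ln(A₂/A₁) = ln(5/3) / ln(1.32/0.239) = 0.5108 / 1.7089 = 0.2989
c = S₁ / A₁^z = 3 / 0.239^0.2989 = 3 / 0.6519 = 4.602

4.60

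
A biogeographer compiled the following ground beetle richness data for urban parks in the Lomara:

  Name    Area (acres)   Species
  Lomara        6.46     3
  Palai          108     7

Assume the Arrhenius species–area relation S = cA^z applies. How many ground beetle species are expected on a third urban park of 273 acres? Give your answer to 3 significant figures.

9.25

z = ln(7/3) / ln(108/6.46) = 0.8473 / 2.8165 = 0.3008
c = 3 / 6.46^0.3008 = 3 / 1.753 = 1.711
S₃ = 1.711 × 273^0.3008 = 1.711 × 5.406 ≈ 9.252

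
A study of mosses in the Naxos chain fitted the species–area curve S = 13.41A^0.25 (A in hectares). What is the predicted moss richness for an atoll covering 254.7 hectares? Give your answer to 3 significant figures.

53.6

S = 13.41 × 254.7^0.25 = 13.41 × 3.995 ≈ 53.57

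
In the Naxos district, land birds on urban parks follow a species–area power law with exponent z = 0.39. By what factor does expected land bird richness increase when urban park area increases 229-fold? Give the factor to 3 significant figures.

S₂/S₁ = (A₂/A₁)^z = 229^0.39
ln(S₂/S₁) = 0.39 × ln 229 = 0.39 × 5.4337 = 2.1192
S₂/S₁ = e^2.1192 ≈ 8.324

8.32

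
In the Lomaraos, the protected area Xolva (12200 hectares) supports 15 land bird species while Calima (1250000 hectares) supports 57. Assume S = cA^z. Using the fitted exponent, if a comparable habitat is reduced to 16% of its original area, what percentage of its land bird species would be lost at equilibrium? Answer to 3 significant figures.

41.0%

z = ln(57/15) / ln(1250000/12200) = 1.3350 / 4.6295 = 0.2884
S_new/S_old = (A_new/A_old)^z = 0.16^0.2884 = exp(0.2884 × -1.8326) = 0.5895
Fraction lost = 1 − 0.5895 = 0.4105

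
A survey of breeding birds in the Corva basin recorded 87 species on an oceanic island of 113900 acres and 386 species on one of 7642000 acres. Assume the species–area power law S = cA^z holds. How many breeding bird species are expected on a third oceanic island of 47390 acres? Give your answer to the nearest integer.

z = ln(386/87) / ln(7642000/113900) = 1.4899 / 4.2061 = 0.3542
c = 87 / 113900^0.3542 = 87 / 61.83 = 1.407
S₃ = 1.407 × 47390^0.3542 = 1.407 × 45.32 ≈ 63.77

64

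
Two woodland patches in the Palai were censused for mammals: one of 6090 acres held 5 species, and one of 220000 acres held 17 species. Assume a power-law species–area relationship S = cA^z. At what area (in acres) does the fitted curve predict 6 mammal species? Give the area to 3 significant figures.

z = ln(17/5) / ln(220000/6090) = 1.2238 / 3.5870 = 0.3412
c = 5 / 6090^0.3412 = 5 / 19.55 = 0.2557
A = (6/0.2557)^(1/0.3412) ⇒ ln A = ln(23.46)/0.3412 = 9.2488
A = e^9.2488 ≈ 10392 acres

10400 acres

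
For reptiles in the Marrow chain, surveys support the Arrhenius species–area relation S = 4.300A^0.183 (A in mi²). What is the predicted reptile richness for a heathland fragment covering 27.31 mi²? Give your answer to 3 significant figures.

7.88

S = 4.3 × 27.31^0.183
ln S = ln 4.3 + 0.183 × ln 27.31 = 1.4586 + 0.183 × 3.3073 = 2.0638
S = e^2.0638 ≈ 7.876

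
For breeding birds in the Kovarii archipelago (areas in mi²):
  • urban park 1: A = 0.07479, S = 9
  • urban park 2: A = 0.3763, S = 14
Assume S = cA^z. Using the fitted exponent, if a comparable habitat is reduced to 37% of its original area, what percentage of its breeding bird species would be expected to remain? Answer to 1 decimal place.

z = ln(14/9) / ln(0.3763/0.07479) = 0.4418 / 1.6157 = 0.2735
S_new/S_old = (A_new/A_old)^z = 0.37^0.2735 = exp(0.2735 × -0.9943) = 0.7619

76.2%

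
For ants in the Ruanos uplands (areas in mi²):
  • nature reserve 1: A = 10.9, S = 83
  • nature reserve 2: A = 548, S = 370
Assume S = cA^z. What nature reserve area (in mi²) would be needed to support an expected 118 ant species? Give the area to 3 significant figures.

27.4 mi²

z = ln(370/83) / ln(548/10.9) = 1.4947 / 3.9175 = 0.3815
c = 83 / 10.9^0.3815 = 83 / 2.488 = 33.36
A = (118/33.36)^(1/0.3815) ⇒ ln A = ln(3.537)/0.3815 = 3.3109
A = e^3.3109 ≈ 27.41 mi²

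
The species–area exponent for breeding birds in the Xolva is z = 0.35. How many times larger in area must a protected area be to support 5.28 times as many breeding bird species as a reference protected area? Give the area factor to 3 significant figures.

(A₂/A₁)^0.35 = 5.28, so A₂/A₁ = 5.28^(1/0.35) = 5.28^2.857
ln(A₂/A₁) = ln 5.28 / 0.35 = 1.6639 / 0.35 = 4.7541
A₂/A₁ = e^4.7541 ≈ 116.1

116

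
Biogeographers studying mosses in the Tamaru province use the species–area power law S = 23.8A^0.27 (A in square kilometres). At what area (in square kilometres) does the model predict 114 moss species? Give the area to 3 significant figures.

114 = 23.8 × A^0.27  ⇒  A^0.27 = 114/23.8 = 4.79
ln A = ln(4.79) / 0.27 = 1.5665 / 0.27 = 5.8019
A = e^5.8019 ≈ 330.9 square kilometres

331 square kilometres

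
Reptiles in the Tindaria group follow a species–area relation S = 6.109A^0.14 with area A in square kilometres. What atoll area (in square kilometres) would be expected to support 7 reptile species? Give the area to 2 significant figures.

2.6 square kilometres

7 = 6.109 × A^0.14  ⇒  A^0.14 = 7/6.109 = 1.146
ln A = ln(1.146) / 0.14 = 0.1361 / 0.14 = 0.9725
A = e^0.9725 ≈ 2.644 square kilometres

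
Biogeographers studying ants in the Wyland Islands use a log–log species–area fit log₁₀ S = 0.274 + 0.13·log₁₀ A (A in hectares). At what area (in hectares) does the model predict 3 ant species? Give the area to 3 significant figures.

36.5 hectares

3 = 1.879 × A^0.13  ⇒  A^0.13 = 3/1.879 = 1.596
ln A = ln(1.596) / 0.13 = 0.4677 / 0.13 = 3.5977
A = e^3.5977 ≈ 36.51 hectares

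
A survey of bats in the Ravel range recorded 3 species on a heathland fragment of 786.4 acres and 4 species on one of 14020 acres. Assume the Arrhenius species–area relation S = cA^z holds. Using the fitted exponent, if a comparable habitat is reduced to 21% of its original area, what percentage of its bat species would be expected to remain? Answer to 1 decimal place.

z = ln(4/3) / ln(14020/786.4) = 0.2877 / 2.8808 = 0.0999
S_new/S_old = (A_new/A_old)^z = 0.21^0.0999 = exp(0.0999 × -1.5606) = 0.8557

85.6%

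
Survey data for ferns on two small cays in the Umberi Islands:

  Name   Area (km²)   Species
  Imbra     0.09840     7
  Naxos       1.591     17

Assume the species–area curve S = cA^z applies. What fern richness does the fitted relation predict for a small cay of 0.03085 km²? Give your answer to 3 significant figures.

z = ln(17/7) / ln(1.591/0.0984) = 0.8873 / 2.7831 = 0.3188
c = 7 / 0.0984^0.3188 = 7 / 0.4775 = 14.66
S₃ = 14.66 × 0.03085^0.3188 = 14.66 × 0.3299 ≈ 4.836

4.84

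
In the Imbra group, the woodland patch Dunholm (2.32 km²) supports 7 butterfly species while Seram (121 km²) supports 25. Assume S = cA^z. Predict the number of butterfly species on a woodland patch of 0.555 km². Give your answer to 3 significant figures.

z = ln(25/7) / ln(121/2.32) = 1.2730 / 3.9542 = 0.3219
c = 7 / 2.32^0.3219 = 7 / 1.311 = 5.339
S₃ = 5.339 × 0.555^0.3219 = 5.339 × 0.8273 ≈ 4.417

4.42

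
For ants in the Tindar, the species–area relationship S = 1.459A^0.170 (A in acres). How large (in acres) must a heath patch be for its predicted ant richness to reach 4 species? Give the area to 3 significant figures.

4 = 1.459 × A^0.17  ⇒  A^0.17 = 4/1.459 = 2.742
ln A = ln(2.742) / 0.17 = 1.0085 / 0.17 = 5.9326
A = e^5.9326 ≈ 377.1 acres

377 acres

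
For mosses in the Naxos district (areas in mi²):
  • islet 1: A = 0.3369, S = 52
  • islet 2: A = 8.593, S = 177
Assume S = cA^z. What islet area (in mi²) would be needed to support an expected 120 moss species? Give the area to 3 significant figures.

3.07 mi²

z = ln(177/52) / ln(8.593/0.3369) = 1.2249 / 3.2389 = 0.3782
c = 52 / 0.3369^0.3782 = 52 / 0.6627 = 78.47
A = (120/78.47)^(1/0.3782) ⇒ ln A = ln(1.529)/0.3782 = 1.1233
A = e^1.1233 ≈ 3.075 mi²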